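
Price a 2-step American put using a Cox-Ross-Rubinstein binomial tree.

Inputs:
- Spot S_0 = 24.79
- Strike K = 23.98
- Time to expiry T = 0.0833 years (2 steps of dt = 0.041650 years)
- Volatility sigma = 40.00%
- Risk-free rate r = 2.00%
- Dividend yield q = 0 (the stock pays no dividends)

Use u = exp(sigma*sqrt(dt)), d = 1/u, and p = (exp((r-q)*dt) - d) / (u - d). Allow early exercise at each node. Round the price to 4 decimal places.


dt = T/N = 0.041650
u = exp(sigma*sqrt(dt)) = 1.085058; d = 1/u = 0.921610
p = (exp((r-q)*dt) - d) / (u - d) = 0.484702
Discount per step: exp(-r*dt) = 0.999167
Stock lattice S(k, i) with i counting down-moves:
  k=0: S(0,0) = 24.7900
  k=1: S(1,0) = 26.8986; S(1,1) = 22.8467
  k=2: S(2,0) = 29.1865; S(2,1) = 24.7900; S(2,2) = 21.0558
Terminal payoffs V(N, i) = max(K - S_T, 0):
  V(2,0) = 0.000000; V(2,1) = 0.000000; V(2,2) = 2.924250
Backward induction: V(k, i) = exp(-r*dt) * [p * V(k+1, i) + (1-p) * V(k+1, i+1)]; then take max(V_cont, immediate exercise) for American.
  V(1,0) = exp(-r*dt) * [p*0.000000 + (1-p)*0.000000] = 0.000000; exercise = 0.000000; V(1,0) = max -> 0.000000
  V(1,1) = exp(-r*dt) * [p*0.000000 + (1-p)*2.924250] = 1.505607; exercise = 1.133292; V(1,1) = max -> 1.505607
  V(0,0) = exp(-r*dt) * [p*0.000000 + (1-p)*1.505607] = 0.775191; exercise = 0.000000; V(0,0) = max -> 0.775191

Answer: Price = V(0,0) = 0.7752


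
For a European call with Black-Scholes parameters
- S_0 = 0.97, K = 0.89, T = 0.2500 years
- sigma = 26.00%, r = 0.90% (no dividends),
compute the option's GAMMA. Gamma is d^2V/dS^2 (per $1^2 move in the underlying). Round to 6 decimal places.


Answer: Gamma = 2.398062

Derivation:
d1 = 0.7444200675; d2 = 0.6144200675
phi(d1) = 0.3023956101; exp(-qT) = 1.0000000000; exp(-rT) = 0.9977525294
Gamma = exp(-qT) * phi(d1) / (S * sigma * sqrt(T)) = 1.0000000000 * 0.3023956101 / (0.9700 * 0.2600 * 0.5000000000) = 2.398062


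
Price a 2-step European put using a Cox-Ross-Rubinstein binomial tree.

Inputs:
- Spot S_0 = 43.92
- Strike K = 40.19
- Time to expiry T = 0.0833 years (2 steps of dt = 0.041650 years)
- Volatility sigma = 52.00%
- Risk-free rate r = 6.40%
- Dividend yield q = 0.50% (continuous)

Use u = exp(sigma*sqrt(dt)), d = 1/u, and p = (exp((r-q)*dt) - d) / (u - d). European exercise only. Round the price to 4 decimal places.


dt = T/N = 0.041650
u = exp(sigma*sqrt(dt)) = 1.111959; d = 1/u = 0.899314
p = (exp((r-q)*dt) - d) / (u - d) = 0.485064
Discount per step: exp(-r*dt) = 0.997338
Stock lattice S(k, i) with i counting down-moves:
  k=0: S(0,0) = 43.9200
  k=1: S(1,0) = 48.8372; S(1,1) = 39.4979
  k=2: S(2,0) = 54.3050; S(2,1) = 43.9200; S(2,2) = 35.5210
Terminal payoffs V(N, i) = max(K - S_T, 0):
  V(2,0) = 0.000000; V(2,1) = 0.000000; V(2,2) = 4.669033
Backward induction: V(k, i) = exp(-r*dt) * [p * V(k+1, i) + (1-p) * V(k+1, i+1)].
  V(1,0) = exp(-r*dt) * [p*0.000000 + (1-p)*0.000000] = 0.000000
  V(1,1) = exp(-r*dt) * [p*0.000000 + (1-p)*4.669033] = 2.397851
  V(0,0) = exp(-r*dt) * [p*0.000000 + (1-p)*2.397851] = 1.231452

Answer: Price = V(0,0) = 1.2315


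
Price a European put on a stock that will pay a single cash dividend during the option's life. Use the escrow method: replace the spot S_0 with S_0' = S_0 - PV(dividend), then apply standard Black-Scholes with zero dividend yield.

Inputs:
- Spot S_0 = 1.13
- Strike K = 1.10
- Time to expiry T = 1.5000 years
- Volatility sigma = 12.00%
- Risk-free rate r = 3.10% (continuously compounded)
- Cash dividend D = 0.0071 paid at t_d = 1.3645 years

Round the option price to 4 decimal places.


PV(D) = D * exp(-r * t_d) = 0.0071 * 0.95858264 = 0.00680594
S_0' = S_0 - PV(D) = 1.1300 - 0.00680594 = 1.12319406
d1 = (ln(S_0'/K) + (r + sigma^2/2)*T) / (sigma*sqrt(T)) = 0.53185423
d2 = d1 - sigma*sqrt(T) = 0.38488485
exp(-rT) = 0.95456456
N(-d1) = 0.29741348; N(-d2) = 0.35016137
P = K * exp(-rT) * N(-d2) - S_0' * N(-d1) = 1.1000 * 0.95456456 * 0.35016137 - 1.12319406 * 0.29741348 = 0.0336

Answer: Price = 0.0336


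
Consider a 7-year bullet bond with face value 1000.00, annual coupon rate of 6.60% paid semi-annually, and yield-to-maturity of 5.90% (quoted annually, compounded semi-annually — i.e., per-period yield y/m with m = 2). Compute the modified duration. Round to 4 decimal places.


Answer: Modified duration = 5.5813

Derivation:
Coupon per period c = face * coupon_rate / m = 33.000000
Periods per year m = 2; per-period yield y/m = 0.029500
Number of cashflows N = 14
Cashflows (t years, CF_t, discount factor 1/(1+y/m)^(m*t), PV):
  t = 0.5000: CF_t = 33.000000, DF = 0.971345, PV = 32.054395
  t = 1.0000: CF_t = 33.000000, DF = 0.943512, PV = 31.135887
  t = 1.5000: CF_t = 33.000000, DF = 0.916476, PV = 30.243698
  t = 2.0000: CF_t = 33.000000, DF = 0.890214, PV = 29.377074
  t = 2.5000: CF_t = 33.000000, DF = 0.864706, PV = 28.535283
  t = 3.0000: CF_t = 33.000000, DF = 0.839928, PV = 27.717613
  t = 3.5000: CF_t = 33.000000, DF = 0.815860, PV = 26.923374
  t = 4.0000: CF_t = 33.000000, DF = 0.792482, PV = 26.151893
  t = 4.5000: CF_t = 33.000000, DF = 0.769773, PV = 25.402519
  t = 5.0000: CF_t = 33.000000, DF = 0.747716, PV = 24.674618
  t = 5.5000: CF_t = 33.000000, DF = 0.726290, PV = 23.967574
  t = 6.0000: CF_t = 33.000000, DF = 0.705479, PV = 23.280791
  t = 6.5000: CF_t = 33.000000, DF = 0.685263, PV = 22.613687
  t = 7.0000: CF_t = 1033.000000, DF = 0.665627, PV = 687.592939
Price P = sum_t PV_t = 1039.671344
First compute Macaulay numerator sum_t t * PV_t:
  t * PV_t at t = 0.5000: 16.027198
  t * PV_t at t = 1.0000: 31.135887
  t * PV_t at t = 1.5000: 45.365546
  t * PV_t at t = 2.0000: 58.754148
  t * PV_t at t = 2.5000: 71.338208
  t * PV_t at t = 3.0000: 83.152840
  t * PV_t at t = 3.5000: 94.231809
  t * PV_t at t = 4.0000: 104.607572
  t * PV_t at t = 4.5000: 114.311335
  t * PV_t at t = 5.0000: 123.373088
  t * PV_t at t = 5.5000: 131.821658
  t * PV_t at t = 6.0000: 139.684745
  t * PV_t at t = 6.5000: 146.988966
  t * PV_t at t = 7.0000: 4813.150573
Macaulay duration D = 5973.943571 / 1039.671344 = 5.745992
Modified duration = D / (1 + y/m) = 5.745992 / (1 + 0.029500) = 5.581343


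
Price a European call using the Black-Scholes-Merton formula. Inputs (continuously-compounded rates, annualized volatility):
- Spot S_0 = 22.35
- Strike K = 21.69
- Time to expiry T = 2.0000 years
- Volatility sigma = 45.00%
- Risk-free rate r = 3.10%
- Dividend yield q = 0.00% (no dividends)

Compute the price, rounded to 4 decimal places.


d1 = (ln(S/K) + (r - q + 0.5*sigma^2) * T) / (sigma * sqrt(T)) = 0.46272281
d2 = d1 - sigma * sqrt(T) = -0.17367329
exp(-rT) = 0.93988289; exp(-qT) = 1.00000000
C = S_0 * exp(-qT) * N(d1) - K * exp(-rT) * N(d2)
N(d1) = 0.67821847; N(d2) = 0.43106112
C = 22.3500 * 1.00000000 * 0.67821847 - 21.6900 * 0.93988289 * 0.43106112 = 6.3705

Answer: Price = 6.3705


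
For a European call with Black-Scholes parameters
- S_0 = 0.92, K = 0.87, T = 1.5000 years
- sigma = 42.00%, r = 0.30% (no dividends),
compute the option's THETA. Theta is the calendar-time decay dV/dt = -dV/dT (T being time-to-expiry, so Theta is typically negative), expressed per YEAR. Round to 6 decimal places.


Answer: Theta = -0.059823

Derivation:
d1 = 0.3745784178; d2 = -0.1398144281
phi(d1) = 0.3719138533; exp(-qT) = 1.0000000000; exp(-rT) = 0.9955101098
Theta = -S*exp(-qT)*phi(d1)*sigma/(2*sqrt(T)) - r*K*exp(-rT)*N(d2) + q*S*exp(-qT)*N(d1)
N(d1) = 0.6460129868; N(d2) = 0.4444033066; sqrt(T) = 1.2247448714
Term 1 = -0.9200 * 1.0000000000 * 0.3719138533 * 0.4200 / (2 * 1.2247448714) = -0.0586683465
Term 2 = -0.0030 * 0.8700 * 0.9955101098 * 0.4444033066 = -0.0011546848
Term 3 = 0 (no dividend yield, q = 0)
Theta = -0.0586683465 + (-0.0011546848) + (0.0000000000) = -0.059823


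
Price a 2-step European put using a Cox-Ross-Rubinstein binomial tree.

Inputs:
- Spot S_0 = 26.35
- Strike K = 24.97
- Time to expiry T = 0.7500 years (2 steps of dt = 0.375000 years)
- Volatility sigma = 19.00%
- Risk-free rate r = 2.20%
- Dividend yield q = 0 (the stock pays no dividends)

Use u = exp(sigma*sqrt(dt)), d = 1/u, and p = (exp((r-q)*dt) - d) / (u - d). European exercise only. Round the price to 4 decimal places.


dt = T/N = 0.375000
u = exp(sigma*sqrt(dt)) = 1.123390; d = 1/u = 0.890163
p = (exp((r-q)*dt) - d) / (u - d) = 0.506465
Discount per step: exp(-r*dt) = 0.991784
Stock lattice S(k, i) with i counting down-moves:
  k=0: S(0,0) = 26.3500
  k=1: S(1,0) = 29.6013; S(1,1) = 23.4558
  k=2: S(2,0) = 33.2538; S(2,1) = 26.3500; S(2,2) = 20.8795
Terminal payoffs V(N, i) = max(K - S_T, 0):
  V(2,0) = 0.000000; V(2,1) = 0.000000; V(2,2) = 4.090522
Backward induction: V(k, i) = exp(-r*dt) * [p * V(k+1, i) + (1-p) * V(k+1, i+1)].
  V(1,0) = exp(-r*dt) * [p*0.000000 + (1-p)*0.000000] = 0.000000
  V(1,1) = exp(-r*dt) * [p*0.000000 + (1-p)*4.090522] = 2.002231
  V(0,0) = exp(-r*dt) * [p*0.000000 + (1-p)*2.002231] = 0.980053

Answer: Price = V(0,0) = 0.9801


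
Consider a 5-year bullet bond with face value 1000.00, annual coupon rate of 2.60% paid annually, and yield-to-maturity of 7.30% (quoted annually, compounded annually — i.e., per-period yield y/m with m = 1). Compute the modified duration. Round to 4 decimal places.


Coupon per period c = face * coupon_rate / m = 26.000000
Periods per year m = 1; per-period yield y/m = 0.073000
Number of cashflows N = 5
Cashflows (t years, CF_t, discount factor 1/(1+y/m)^(m*t), PV):
  t = 1.0000: CF_t = 26.000000, DF = 0.931966, PV = 24.231128
  t = 2.0000: CF_t = 26.000000, DF = 0.868561, PV = 22.582598
  t = 3.0000: CF_t = 26.000000, DF = 0.809470, PV = 21.046224
  t = 4.0000: CF_t = 26.000000, DF = 0.754399, PV = 19.614374
  t = 5.0000: CF_t = 1026.000000, DF = 0.703075, PV = 721.354509
Price P = sum_t PV_t = 808.828833
First compute Macaulay numerator sum_t t * PV_t:
  t * PV_t at t = 1.0000: 24.231128
  t * PV_t at t = 2.0000: 45.165196
  t * PV_t at t = 3.0000: 63.138671
  t * PV_t at t = 4.0000: 78.457497
  t * PV_t at t = 5.0000: 3606.772546
Macaulay duration D = 3817.765038 / 808.828833 = 4.720115
Modified duration = D / (1 + y/m) = 4.720115 / (1 + 0.073000) = 4.398989

Answer: Modified duration = 4.3990


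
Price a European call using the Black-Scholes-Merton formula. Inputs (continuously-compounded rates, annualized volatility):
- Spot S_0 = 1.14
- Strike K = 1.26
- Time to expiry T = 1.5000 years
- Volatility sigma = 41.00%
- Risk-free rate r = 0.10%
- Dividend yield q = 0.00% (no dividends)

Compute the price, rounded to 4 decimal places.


Answer: Price = 0.1831

Derivation:
d1 = (ln(S/K) + (r - q + 0.5*sigma^2) * T) / (sigma * sqrt(T)) = 0.05474817
d2 = d1 - sigma * sqrt(T) = -0.44739723
exp(-rT) = 0.99850112; exp(-qT) = 1.00000000
C = S_0 * exp(-qT) * N(d1) - K * exp(-rT) * N(d2)
N(d1) = 0.52183045; N(d2) = 0.32729414
C = 1.1400 * 1.00000000 * 0.52183045 - 1.2600 * 0.99850112 * 0.32729414 = 0.1831


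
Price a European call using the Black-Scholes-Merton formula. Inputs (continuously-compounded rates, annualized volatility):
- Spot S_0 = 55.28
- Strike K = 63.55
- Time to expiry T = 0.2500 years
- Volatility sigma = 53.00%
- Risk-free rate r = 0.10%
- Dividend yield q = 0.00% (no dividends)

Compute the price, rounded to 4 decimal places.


Answer: Price = 2.9727

Derivation:
d1 = (ln(S/K) + (r - q + 0.5*sigma^2) * T) / (sigma * sqrt(T)) = -0.39265403
d2 = d1 - sigma * sqrt(T) = -0.65765403
exp(-rT) = 0.99975003; exp(-qT) = 1.00000000
C = S_0 * exp(-qT) * N(d1) - K * exp(-rT) * N(d2)
N(d1) = 0.34728751; N(d2) = 0.25538023
C = 55.2800 * 1.00000000 * 0.34728751 - 63.5500 * 0.99975003 * 0.25538023 = 2.9727


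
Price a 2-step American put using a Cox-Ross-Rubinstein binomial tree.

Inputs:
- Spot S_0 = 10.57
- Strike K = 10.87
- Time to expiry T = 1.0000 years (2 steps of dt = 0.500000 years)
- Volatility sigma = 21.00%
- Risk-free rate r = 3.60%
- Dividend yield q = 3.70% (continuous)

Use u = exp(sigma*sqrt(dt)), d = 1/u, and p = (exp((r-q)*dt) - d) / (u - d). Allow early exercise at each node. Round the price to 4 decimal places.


dt = T/N = 0.500000
u = exp(sigma*sqrt(dt)) = 1.160084; d = 1/u = 0.862007
p = (exp((r-q)*dt) - d) / (u - d) = 0.461268
Discount per step: exp(-r*dt) = 0.982161
Stock lattice S(k, i) with i counting down-moves:
  k=0: S(0,0) = 10.5700
  k=1: S(1,0) = 12.2621; S(1,1) = 9.1114
  k=2: S(2,0) = 14.2251; S(2,1) = 10.5700; S(2,2) = 7.8541
Terminal payoffs V(N, i) = max(K - S_T, 0):
  V(2,0) = 0.000000; V(2,1) = 0.300000; V(2,2) = 3.015906
Backward induction: V(k, i) = exp(-r*dt) * [p * V(k+1, i) + (1-p) * V(k+1, i+1)]; then take max(V_cont, immediate exercise) for American.
  V(1,0) = exp(-r*dt) * [p*0.000000 + (1-p)*0.300000] = 0.158736; exercise = 0.000000; V(1,0) = max -> 0.158736
  V(1,1) = exp(-r*dt) * [p*0.300000 + (1-p)*3.015906] = 1.731693; exercise = 1.758591; V(1,1) = max -> 1.758591
  V(0,0) = exp(-r*dt) * [p*0.158736 + (1-p)*1.758591] = 1.002422; exercise = 0.300000; V(0,0) = max -> 1.002422

Answer: Price = V(0,0) = 1.0024


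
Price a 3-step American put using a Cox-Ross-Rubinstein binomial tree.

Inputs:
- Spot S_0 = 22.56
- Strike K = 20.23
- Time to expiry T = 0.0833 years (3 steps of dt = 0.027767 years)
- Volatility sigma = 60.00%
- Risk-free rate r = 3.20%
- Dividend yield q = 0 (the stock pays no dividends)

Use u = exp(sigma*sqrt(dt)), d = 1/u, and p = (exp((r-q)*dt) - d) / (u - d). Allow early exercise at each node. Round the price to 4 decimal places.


Answer: Price = V(0,0) = 0.4946

Derivation:
dt = T/N = 0.027767
u = exp(sigma*sqrt(dt)) = 1.105149; d = 1/u = 0.904856
p = (exp((r-q)*dt) - d) / (u - d) = 0.479464
Discount per step: exp(-r*dt) = 0.999112
Stock lattice S(k, i) with i counting down-moves:
  k=0: S(0,0) = 22.5600
  k=1: S(1,0) = 24.9322; S(1,1) = 20.4135
  k=2: S(2,0) = 27.5537; S(2,1) = 22.5600; S(2,2) = 18.4713
  k=3: S(3,0) = 30.4510; S(3,1) = 24.9322; S(3,2) = 20.4135; S(3,3) = 16.7139
Terminal payoffs V(N, i) = max(K - S_T, 0):
  V(3,0) = 0.000000; V(3,1) = 0.000000; V(3,2) = 0.000000; V(3,3) = 3.516138
Backward induction: V(k, i) = exp(-r*dt) * [p * V(k+1, i) + (1-p) * V(k+1, i+1)]; then take max(V_cont, immediate exercise) for American.
  V(2,0) = exp(-r*dt) * [p*0.000000 + (1-p)*0.000000] = 0.000000; exercise = 0.000000; V(2,0) = max -> 0.000000
  V(2,1) = exp(-r*dt) * [p*0.000000 + (1-p)*0.000000] = 0.000000; exercise = 0.000000; V(2,1) = max -> 0.000000
  V(2,2) = exp(-r*dt) * [p*0.000000 + (1-p)*3.516138] = 1.828651; exercise = 1.758695; V(2,2) = max -> 1.828651
  V(1,0) = exp(-r*dt) * [p*0.000000 + (1-p)*0.000000] = 0.000000; exercise = 0.000000; V(1,0) = max -> 0.000000
  V(1,1) = exp(-r*dt) * [p*0.000000 + (1-p)*1.828651] = 0.951033; exercise = 0.000000; V(1,1) = max -> 0.951033
  V(0,0) = exp(-r*dt) * [p*0.000000 + (1-p)*0.951033] = 0.494608; exercise = 0.000000; V(0,0) = max -> 0.494608


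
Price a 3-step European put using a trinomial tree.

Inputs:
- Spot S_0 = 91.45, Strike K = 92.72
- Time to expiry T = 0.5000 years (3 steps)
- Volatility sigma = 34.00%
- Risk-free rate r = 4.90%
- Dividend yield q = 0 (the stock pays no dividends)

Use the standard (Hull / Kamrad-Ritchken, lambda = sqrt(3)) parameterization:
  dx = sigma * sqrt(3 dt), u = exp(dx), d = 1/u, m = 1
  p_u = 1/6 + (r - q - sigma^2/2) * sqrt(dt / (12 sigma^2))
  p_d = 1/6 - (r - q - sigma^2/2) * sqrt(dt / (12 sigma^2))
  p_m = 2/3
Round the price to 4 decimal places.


dt = T/N = 0.166667; dx = sigma*sqrt(3*dt) = 0.240416
u = exp(dx) = 1.271778; d = 1/u = 0.786300
p_u = 0.163616, p_m = 0.666667, p_d = 0.169717
Discount per step: exp(-r*dt) = 0.991867
Stock lattice S(k, j) with j the centered position index:
  k=0: S(0,+0) = 91.4500
  k=1: S(1,-1) = 71.9072; S(1,+0) = 91.4500; S(1,+1) = 116.3041
  k=2: S(2,-2) = 56.5406; S(2,-1) = 71.9072; S(2,+0) = 91.4500; S(2,+1) = 116.3041; S(2,+2) = 147.9131
  k=3: S(3,-3) = 44.4579; S(3,-2) = 56.5406; S(3,-1) = 71.9072; S(3,+0) = 91.4500; S(3,+1) = 116.3041; S(3,+2) = 147.9131; S(3,+3) = 188.1127
Terminal payoffs V(N, j) = max(K - S_T, 0):
  V(3,-3) = 48.262065; V(3,-2) = 36.179355; V(3,-1) = 20.812824; V(3,+0) = 1.270000; V(3,+1) = 0.000000; V(3,+2) = 0.000000; V(3,+3) = 0.000000
Backward induction: V(k, j) = exp(-r*dt) * [p_u * V(k+1, j+1) + p_m * V(k+1, j) + p_d * V(k+1, j-1)]
  V(2,-2) = exp(-r*dt) * [p_u*20.812824 + p_m*36.179355 + p_d*48.262065] = 35.425288
  V(2,-1) = exp(-r*dt) * [p_u*1.270000 + p_m*20.812824 + p_d*36.179355] = 20.058774
  V(2,+0) = exp(-r*dt) * [p_u*0.000000 + p_m*1.270000 + p_d*20.812824] = 4.343339
  V(2,+1) = exp(-r*dt) * [p_u*0.000000 + p_m*0.000000 + p_d*1.270000] = 0.213787
  V(2,+2) = exp(-r*dt) * [p_u*0.000000 + p_m*0.000000 + p_d*0.000000] = 0.000000
  V(1,-1) = exp(-r*dt) * [p_u*4.343339 + p_m*20.058774 + p_d*35.425288] = 19.931984
  V(1,+0) = exp(-r*dt) * [p_u*0.213787 + p_m*4.343339 + p_d*20.058774] = 6.283328
  V(1,+1) = exp(-r*dt) * [p_u*0.000000 + p_m*0.213787 + p_d*4.343339] = 0.872509
  V(0,+0) = exp(-r*dt) * [p_u*0.872509 + p_m*6.283328 + p_d*19.931984] = 7.651693

Answer: Price = V(0,0) = 7.6517


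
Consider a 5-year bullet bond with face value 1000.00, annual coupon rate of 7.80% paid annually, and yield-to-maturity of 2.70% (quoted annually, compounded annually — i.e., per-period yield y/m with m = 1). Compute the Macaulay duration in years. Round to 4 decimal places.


Answer: Macaulay duration = 4.4013 years

Derivation:
Coupon per period c = face * coupon_rate / m = 78.000000
Periods per year m = 1; per-period yield y/m = 0.027000
Number of cashflows N = 5
Cashflows (t years, CF_t, discount factor 1/(1+y/m)^(m*t), PV):
  t = 1.0000: CF_t = 78.000000, DF = 0.973710, PV = 75.949367
  t = 2.0000: CF_t = 78.000000, DF = 0.948111, PV = 73.952646
  t = 3.0000: CF_t = 78.000000, DF = 0.923185, PV = 72.008418
  t = 4.0000: CF_t = 78.000000, DF = 0.898914, PV = 70.115305
  t = 5.0000: CF_t = 1078.000000, DF = 0.875282, PV = 943.553528
Price P = sum_t PV_t = 1235.579264
Macaulay numerator sum_t t * PV_t:
  t * PV_t at t = 1.0000: 75.949367
  t * PV_t at t = 2.0000: 147.905291
  t * PV_t at t = 3.0000: 216.025255
  t * PV_t at t = 4.0000: 280.461220
  t * PV_t at t = 5.0000: 4717.767640
Macaulay duration D = (sum_t t * PV_t) / P = 5438.108774 / 1235.579264 = 4.401263


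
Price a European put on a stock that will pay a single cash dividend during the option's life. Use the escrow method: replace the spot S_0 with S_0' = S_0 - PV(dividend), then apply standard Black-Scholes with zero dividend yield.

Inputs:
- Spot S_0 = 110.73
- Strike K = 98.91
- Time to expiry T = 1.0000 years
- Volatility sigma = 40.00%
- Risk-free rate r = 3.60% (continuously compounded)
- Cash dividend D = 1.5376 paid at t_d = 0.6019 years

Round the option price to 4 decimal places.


Answer: Price = 10.2171

Derivation:
PV(D) = D * exp(-r * t_d) = 1.5376 * 0.97856467 = 1.50464104
S_0' = S_0 - PV(D) = 110.7300 - 1.50464104 = 109.22535896
d1 = (ln(S_0'/K) + (r + sigma^2/2)*T) / (sigma*sqrt(T)) = 0.53800729
d2 = d1 - sigma*sqrt(T) = 0.13800729
exp(-rT) = 0.96464029
N(-d1) = 0.29528601; N(-d2) = 0.44511733
P = K * exp(-rT) * N(-d2) - S_0' * N(-d1) = 98.9100 * 0.96464029 * 0.44511733 - 109.22535896 * 0.29528601 = 10.2171


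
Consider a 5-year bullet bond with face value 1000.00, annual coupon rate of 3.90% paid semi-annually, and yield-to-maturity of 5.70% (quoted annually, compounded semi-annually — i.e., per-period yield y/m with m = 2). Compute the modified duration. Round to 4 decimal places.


Coupon per period c = face * coupon_rate / m = 19.500000
Periods per year m = 2; per-period yield y/m = 0.028500
Number of cashflows N = 10
Cashflows (t years, CF_t, discount factor 1/(1+y/m)^(m*t), PV):
  t = 0.5000: CF_t = 19.500000, DF = 0.972290, PV = 18.959650
  t = 1.0000: CF_t = 19.500000, DF = 0.945347, PV = 18.434273
  t = 1.5000: CF_t = 19.500000, DF = 0.919152, PV = 17.923455
  t = 2.0000: CF_t = 19.500000, DF = 0.893682, PV = 17.426791
  t = 2.5000: CF_t = 19.500000, DF = 0.868917, PV = 16.943890
  t = 3.0000: CF_t = 19.500000, DF = 0.844840, PV = 16.474371
  t = 3.5000: CF_t = 19.500000, DF = 0.821429, PV = 16.017862
  t = 4.0000: CF_t = 19.500000, DF = 0.798667, PV = 15.574003
  t = 4.5000: CF_t = 19.500000, DF = 0.776536, PV = 15.142443
  t = 5.0000: CF_t = 1019.500000, DF = 0.755018, PV = 769.740380
Price P = sum_t PV_t = 922.637117
First compute Macaulay numerator sum_t t * PV_t:
  t * PV_t at t = 0.5000: 9.479825
  t * PV_t at t = 1.0000: 18.434273
  t * PV_t at t = 1.5000: 26.885182
  t * PV_t at t = 2.0000: 34.853582
  t * PV_t at t = 2.5000: 42.359726
  t * PV_t at t = 3.0000: 49.423112
  t * PV_t at t = 3.5000: 56.062516
  t * PV_t at t = 4.0000: 62.296010
  t * PV_t at t = 4.5000: 68.140993
  t * PV_t at t = 5.0000: 3848.701899
Macaulay duration D = 4216.637119 / 922.637117 = 4.570201
Modified duration = D / (1 + y/m) = 4.570201 / (1 + 0.028500) = 4.443560

Answer: Modified duration = 4.4436


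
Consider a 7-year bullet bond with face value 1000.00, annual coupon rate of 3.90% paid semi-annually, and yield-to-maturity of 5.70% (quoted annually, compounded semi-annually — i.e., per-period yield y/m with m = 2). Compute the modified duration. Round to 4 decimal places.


Coupon per period c = face * coupon_rate / m = 19.500000
Periods per year m = 2; per-period yield y/m = 0.028500
Number of cashflows N = 14
Cashflows (t years, CF_t, discount factor 1/(1+y/m)^(m*t), PV):
  t = 0.5000: CF_t = 19.500000, DF = 0.972290, PV = 18.959650
  t = 1.0000: CF_t = 19.500000, DF = 0.945347, PV = 18.434273
  t = 1.5000: CF_t = 19.500000, DF = 0.919152, PV = 17.923455
  t = 2.0000: CF_t = 19.500000, DF = 0.893682, PV = 17.426791
  t = 2.5000: CF_t = 19.500000, DF = 0.868917, PV = 16.943890
  t = 3.0000: CF_t = 19.500000, DF = 0.844840, PV = 16.474371
  t = 3.5000: CF_t = 19.500000, DF = 0.821429, PV = 16.017862
  t = 4.0000: CF_t = 19.500000, DF = 0.798667, PV = 15.574003
  t = 4.5000: CF_t = 19.500000, DF = 0.776536, PV = 15.142443
  t = 5.0000: CF_t = 19.500000, DF = 0.755018, PV = 14.722842
  t = 5.5000: CF_t = 19.500000, DF = 0.734096, PV = 14.314868
  t = 6.0000: CF_t = 19.500000, DF = 0.713754, PV = 13.918200
  t = 6.5000: CF_t = 19.500000, DF = 0.693976, PV = 13.532523
  t = 7.0000: CF_t = 1019.500000, DF = 0.674745, PV = 687.902813
Price P = sum_t PV_t = 897.287983
First compute Macaulay numerator sum_t t * PV_t:
  t * PV_t at t = 0.5000: 9.479825
  t * PV_t at t = 1.0000: 18.434273
  t * PV_t at t = 1.5000: 26.885182
  t * PV_t at t = 2.0000: 34.853582
  t * PV_t at t = 2.5000: 42.359726
  t * PV_t at t = 3.0000: 49.423112
  t * PV_t at t = 3.5000: 56.062516
  t * PV_t at t = 4.0000: 62.296010
  t * PV_t at t = 4.5000: 68.140993
  t * PV_t at t = 5.0000: 73.614210
  t * PV_t at t = 5.5000: 78.731775
  t * PV_t at t = 6.0000: 83.509197
  t * PV_t at t = 6.5000: 87.961397
  t * PV_t at t = 7.0000: 4815.319694
Macaulay duration D = 5507.071495 / 897.287983 = 6.137463
Modified duration = D / (1 + y/m) = 6.137463 / (1 + 0.028500) = 5.967392

Answer: Modified duration = 5.9674


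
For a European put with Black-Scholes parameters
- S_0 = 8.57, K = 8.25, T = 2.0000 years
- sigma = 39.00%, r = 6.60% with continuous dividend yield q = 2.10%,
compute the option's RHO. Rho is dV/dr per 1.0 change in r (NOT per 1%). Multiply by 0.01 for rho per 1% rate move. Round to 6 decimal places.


Answer: Rho = -7.481224

Derivation:
d1 = 0.5079465886; d2 = -0.0435967008
phi(d1) = 0.3506581711; exp(-qT) = 0.9588697806; exp(-rT) = 0.8763409951
N(-d2) = 0.5173870592
Rho = -K*T*exp(-rT)*N(-d2) = -8.2500 * 2.0000 * 0.8763409951 * 0.5173870592 = -7.481224


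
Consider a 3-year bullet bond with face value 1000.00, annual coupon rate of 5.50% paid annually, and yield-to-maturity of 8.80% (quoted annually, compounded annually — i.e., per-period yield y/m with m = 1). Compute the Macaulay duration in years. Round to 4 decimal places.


Coupon per period c = face * coupon_rate / m = 55.000000
Periods per year m = 1; per-period yield y/m = 0.088000
Number of cashflows N = 3
Cashflows (t years, CF_t, discount factor 1/(1+y/m)^(m*t), PV):
  t = 1.0000: CF_t = 55.000000, DF = 0.919118, PV = 50.551471
  t = 2.0000: CF_t = 55.000000, DF = 0.844777, PV = 46.462749
  t = 3.0000: CF_t = 1055.000000, DF = 0.776450, PV = 819.154410
Price P = sum_t PV_t = 916.168629
Macaulay numerator sum_t t * PV_t:
  t * PV_t at t = 1.0000: 50.551471
  t * PV_t at t = 2.0000: 92.925497
  t * PV_t at t = 3.0000: 2457.463229
Macaulay duration D = (sum_t t * PV_t) / P = 2600.940197 / 916.168629 = 2.838932

Answer: Macaulay duration = 2.8389 years


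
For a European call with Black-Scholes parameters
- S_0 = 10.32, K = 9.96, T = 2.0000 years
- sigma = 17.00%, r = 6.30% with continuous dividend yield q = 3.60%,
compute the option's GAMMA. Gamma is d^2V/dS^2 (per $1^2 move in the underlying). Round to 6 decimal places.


Answer: Gamma = 0.132533

Derivation:
d1 = 0.4925068962; d2 = 0.2520905905
phi(d1) = 0.3533769112; exp(-qT) = 0.9305308958; exp(-rT) = 0.8816148468
Gamma = exp(-qT) * phi(d1) / (S * sigma * sqrt(T)) = 0.9305308958 * 0.3533769112 / (10.3200 * 0.1700 * 1.4142135624) = 0.132533


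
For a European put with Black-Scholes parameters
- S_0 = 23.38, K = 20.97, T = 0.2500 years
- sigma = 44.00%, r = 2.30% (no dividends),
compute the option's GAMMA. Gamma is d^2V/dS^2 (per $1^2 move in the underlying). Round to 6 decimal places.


d1 = 0.6306277779; d2 = 0.4106277779
phi(d1) = 0.3270035571; exp(-qT) = 1.0000000000; exp(-rT) = 0.9942664996
Gamma = exp(-qT) * phi(d1) / (S * sigma * sqrt(T)) = 1.0000000000 * 0.3270035571 / (23.3800 * 0.4400 * 0.5000000000) = 0.063575

Answer: Gamma = 0.063575


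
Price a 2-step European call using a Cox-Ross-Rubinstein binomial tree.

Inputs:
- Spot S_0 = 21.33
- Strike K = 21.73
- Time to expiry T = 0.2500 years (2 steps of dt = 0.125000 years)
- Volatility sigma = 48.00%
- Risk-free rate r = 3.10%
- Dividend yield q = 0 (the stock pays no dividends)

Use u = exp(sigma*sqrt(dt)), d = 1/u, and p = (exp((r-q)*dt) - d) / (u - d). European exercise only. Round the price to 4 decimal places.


Answer: Price = V(0,0) = 1.7946

Derivation:
dt = T/N = 0.125000
u = exp(sigma*sqrt(dt)) = 1.184956; d = 1/u = 0.843913
p = (exp((r-q)*dt) - d) / (u - d) = 0.469059
Discount per step: exp(-r*dt) = 0.996132
Stock lattice S(k, i) with i counting down-moves:
  k=0: S(0,0) = 21.3300
  k=1: S(1,0) = 25.2751; S(1,1) = 18.0007
  k=2: S(2,0) = 29.9499; S(2,1) = 21.3300; S(2,2) = 15.1910
Terminal payoffs V(N, i) = max(S_T - K, 0):
  V(2,0) = 8.219894; V(2,1) = 0.000000; V(2,2) = 0.000000
Backward induction: V(k, i) = exp(-r*dt) * [p * V(k+1, i) + (1-p) * V(k+1, i+1)].
  V(1,0) = exp(-r*dt) * [p*8.219894 + (1-p)*0.000000] = 3.840707
  V(1,1) = exp(-r*dt) * [p*0.000000 + (1-p)*0.000000] = 0.000000
  V(0,0) = exp(-r*dt) * [p*3.840707 + (1-p)*0.000000] = 1.794552


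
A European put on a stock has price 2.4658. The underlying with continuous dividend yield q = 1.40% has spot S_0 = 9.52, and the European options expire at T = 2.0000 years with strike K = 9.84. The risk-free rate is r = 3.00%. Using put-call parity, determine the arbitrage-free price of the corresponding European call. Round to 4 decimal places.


Answer: Call price = 2.4560

Derivation:
Put-call parity: C - P = S_0 * exp(-qT) - K * exp(-rT).
S_0 * exp(-qT) = 9.5200 * 0.97238837 = 9.25713725
K * exp(-rT) = 9.8400 * 0.94176453 = 9.26696301
C = P + S*exp(-qT) - K*exp(-rT)
C = 2.4658 + 9.25713725 - 9.26696301 = 2.4560


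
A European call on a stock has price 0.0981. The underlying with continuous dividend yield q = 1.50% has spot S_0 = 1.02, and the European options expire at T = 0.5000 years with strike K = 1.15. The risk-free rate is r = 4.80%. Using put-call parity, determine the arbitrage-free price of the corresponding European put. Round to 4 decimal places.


Answer: Put price = 0.2084

Derivation:
Put-call parity: C - P = S_0 * exp(-qT) - K * exp(-rT).
S_0 * exp(-qT) = 1.0200 * 0.99252805 = 1.01237862
K * exp(-rT) = 1.1500 * 0.97628571 = 1.12272857
P = C - S*exp(-qT) + K*exp(-rT)
P = 0.0981 - 1.01237862 + 1.12272857 = 0.2084


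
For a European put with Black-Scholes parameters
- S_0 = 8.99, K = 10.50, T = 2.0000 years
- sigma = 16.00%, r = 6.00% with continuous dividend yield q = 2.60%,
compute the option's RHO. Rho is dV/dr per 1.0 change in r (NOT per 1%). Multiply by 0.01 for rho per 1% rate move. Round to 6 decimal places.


d1 = -0.2725119208; d2 = -0.4987860907
phi(d1) = 0.3844006516; exp(-qT) = 0.9493288668; exp(-rT) = 0.8869204367
N(-d2) = 0.6910349563
Rho = -K*T*exp(-rT)*N(-d2) = -10.5000 * 2.0000 * 0.8869204367 * 0.6910349563 = -12.870754

Answer: Rho = -12.870754


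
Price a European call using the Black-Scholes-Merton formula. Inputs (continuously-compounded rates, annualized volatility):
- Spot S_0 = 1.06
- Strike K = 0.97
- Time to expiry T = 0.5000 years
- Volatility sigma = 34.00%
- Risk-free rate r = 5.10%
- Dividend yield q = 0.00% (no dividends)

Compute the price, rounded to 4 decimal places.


Answer: Price = 0.1637

Derivation:
d1 = (ln(S/K) + (r - q + 0.5*sigma^2) * T) / (sigma * sqrt(T)) = 0.59533448
d2 = d1 - sigma * sqrt(T) = 0.35491817
exp(-rT) = 0.97482238; exp(-qT) = 1.00000000
C = S_0 * exp(-qT) * N(d1) - K * exp(-rT) * N(d2)
N(d1) = 0.72419004; N(d2) = 0.63867455
C = 1.0600 * 1.00000000 * 0.72419004 - 0.9700 * 0.97482238 * 0.63867455 = 0.1637


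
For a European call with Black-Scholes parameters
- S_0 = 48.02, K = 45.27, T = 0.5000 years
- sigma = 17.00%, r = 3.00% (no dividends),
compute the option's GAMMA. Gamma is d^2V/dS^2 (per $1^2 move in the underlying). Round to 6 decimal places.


d1 = 0.6754785549; d2 = 0.5552704021
phi(d1) = 0.3175645506; exp(-qT) = 1.0000000000; exp(-rT) = 0.9851119396
Gamma = exp(-qT) * phi(d1) / (S * sigma * sqrt(T)) = 1.0000000000 * 0.3175645506 / (48.0200 * 0.1700 * 0.7071067812) = 0.055014

Answer: Gamma = 0.055014


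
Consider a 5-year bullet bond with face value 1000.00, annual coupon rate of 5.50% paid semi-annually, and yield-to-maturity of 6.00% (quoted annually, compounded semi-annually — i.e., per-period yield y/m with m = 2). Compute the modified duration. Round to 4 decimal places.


Coupon per period c = face * coupon_rate / m = 27.500000
Periods per year m = 2; per-period yield y/m = 0.030000
Number of cashflows N = 10
Cashflows (t years, CF_t, discount factor 1/(1+y/m)^(m*t), PV):
  t = 0.5000: CF_t = 27.500000, DF = 0.970874, PV = 26.699029
  t = 1.0000: CF_t = 27.500000, DF = 0.942596, PV = 25.921388
  t = 1.5000: CF_t = 27.500000, DF = 0.915142, PV = 25.166396
  t = 2.0000: CF_t = 27.500000, DF = 0.888487, PV = 24.433394
  t = 2.5000: CF_t = 27.500000, DF = 0.862609, PV = 23.721742
  t = 3.0000: CF_t = 27.500000, DF = 0.837484, PV = 23.030817
  t = 3.5000: CF_t = 27.500000, DF = 0.813092, PV = 22.360017
  t = 4.0000: CF_t = 27.500000, DF = 0.789409, PV = 21.708754
  t = 4.5000: CF_t = 27.500000, DF = 0.766417, PV = 21.076460
  t = 5.0000: CF_t = 1027.500000, DF = 0.744094, PV = 764.556498
Price P = sum_t PV_t = 978.674493
First compute Macaulay numerator sum_t t * PV_t:
  t * PV_t at t = 0.5000: 13.349515
  t * PV_t at t = 1.0000: 25.921388
  t * PV_t at t = 1.5000: 37.749593
  t * PV_t at t = 2.0000: 48.866788
  t * PV_t at t = 2.5000: 59.304354
  t * PV_t at t = 3.0000: 69.092451
  t * PV_t at t = 3.5000: 78.260058
  t * PV_t at t = 4.0000: 86.835016
  t * PV_t at t = 4.5000: 94.844071
  t * PV_t at t = 5.0000: 3822.782488
Macaulay duration D = 4337.005720 / 978.674493 = 4.431510
Modified duration = D / (1 + y/m) = 4.431510 / (1 + 0.030000) = 4.302437

Answer: Modified duration = 4.3024


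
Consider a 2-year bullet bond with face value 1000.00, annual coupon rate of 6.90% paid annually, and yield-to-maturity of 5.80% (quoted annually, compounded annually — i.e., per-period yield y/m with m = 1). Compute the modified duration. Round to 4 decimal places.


Coupon per period c = face * coupon_rate / m = 69.000000
Periods per year m = 1; per-period yield y/m = 0.058000
Number of cashflows N = 2
Cashflows (t years, CF_t, discount factor 1/(1+y/m)^(m*t), PV):
  t = 1.0000: CF_t = 69.000000, DF = 0.945180, PV = 65.217391
  t = 2.0000: CF_t = 1069.000000, DF = 0.893364, PV = 955.006593
Price P = sum_t PV_t = 1020.223984
First compute Macaulay numerator sum_t t * PV_t:
  t * PV_t at t = 1.0000: 65.217391
  t * PV_t at t = 2.0000: 1910.013186
Macaulay duration D = 1975.230577 / 1020.223984 = 1.936075
Modified duration = D / (1 + y/m) = 1.936075 / (1 + 0.058000) = 1.829939

Answer: Modified duration = 1.8299


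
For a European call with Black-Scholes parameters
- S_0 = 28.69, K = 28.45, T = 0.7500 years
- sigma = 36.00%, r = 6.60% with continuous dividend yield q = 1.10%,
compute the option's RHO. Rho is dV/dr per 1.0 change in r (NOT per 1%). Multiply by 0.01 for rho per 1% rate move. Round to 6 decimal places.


d1 = 0.3151385276; d2 = 0.0033693822
phi(d1) = 0.3796161460; exp(-qT) = 0.9917839379; exp(-rT) = 0.9517051581
N(d2) = 0.5013441865
Rho = K*T*exp(-rT)*N(d2) = 28.4500 * 0.7500 * 0.9517051581 * 0.5013441865 = 10.180801

Answer: Rho = 10.180801


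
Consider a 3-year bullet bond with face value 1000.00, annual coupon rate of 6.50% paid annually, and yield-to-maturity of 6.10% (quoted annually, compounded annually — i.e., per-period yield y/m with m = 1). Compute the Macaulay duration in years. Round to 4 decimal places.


Answer: Macaulay duration = 2.8216 years

Derivation:
Coupon per period c = face * coupon_rate / m = 65.000000
Periods per year m = 1; per-period yield y/m = 0.061000
Number of cashflows N = 3
Cashflows (t years, CF_t, discount factor 1/(1+y/m)^(m*t), PV):
  t = 1.0000: CF_t = 65.000000, DF = 0.942507, PV = 61.262959
  t = 2.0000: CF_t = 65.000000, DF = 0.888320, PV = 57.740772
  t = 3.0000: CF_t = 1065.000000, DF = 0.837247, PV = 891.668565
Price P = sum_t PV_t = 1010.672296
Macaulay numerator sum_t t * PV_t:
  t * PV_t at t = 1.0000: 61.262959
  t * PV_t at t = 2.0000: 115.481545
  t * PV_t at t = 3.0000: 2675.005694
Macaulay duration D = (sum_t t * PV_t) / P = 2851.750198 / 1010.672296 = 2.821637


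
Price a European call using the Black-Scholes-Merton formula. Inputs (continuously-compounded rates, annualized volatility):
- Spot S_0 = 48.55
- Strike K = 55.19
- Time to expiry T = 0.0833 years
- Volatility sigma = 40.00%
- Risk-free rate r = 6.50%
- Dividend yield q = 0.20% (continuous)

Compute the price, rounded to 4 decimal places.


d1 = (ln(S/K) + (r - q + 0.5*sigma^2) * T) / (sigma * sqrt(T)) = -1.00717841
d2 = d1 - sigma * sqrt(T) = -1.12262536
exp(-rT) = 0.99460013; exp(-qT) = 0.99983341
C = S_0 * exp(-qT) * N(d1) - K * exp(-rT) * N(d2)
N(d1) = 0.15692452; N(d2) = 0.13079832
C = 48.5500 * 0.99983341 * 0.15692452 - 55.1900 * 0.99460013 * 0.13079832 = 0.4376

Answer: Price = 0.4376


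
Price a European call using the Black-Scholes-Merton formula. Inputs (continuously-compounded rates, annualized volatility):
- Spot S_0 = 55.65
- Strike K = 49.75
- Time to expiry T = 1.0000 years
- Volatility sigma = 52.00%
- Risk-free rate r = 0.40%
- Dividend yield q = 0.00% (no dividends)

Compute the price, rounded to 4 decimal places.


d1 = (ln(S/K) + (r - q + 0.5*sigma^2) * T) / (sigma * sqrt(T)) = 0.48321464
d2 = d1 - sigma * sqrt(T) = -0.03678536
exp(-rT) = 0.99600799; exp(-qT) = 1.00000000
C = S_0 * exp(-qT) * N(d1) - K * exp(-rT) * N(d2)
N(d1) = 0.68552833; N(d2) = 0.48532807
C = 55.6500 * 1.00000000 * 0.68552833 - 49.7500 * 0.99600799 * 0.48532807 = 14.1010

Answer: Price = 14.1010


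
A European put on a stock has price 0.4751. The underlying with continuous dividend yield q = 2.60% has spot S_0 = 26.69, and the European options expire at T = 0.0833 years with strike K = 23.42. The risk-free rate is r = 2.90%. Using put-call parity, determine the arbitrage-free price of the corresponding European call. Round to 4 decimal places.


Answer: Call price = 3.7439

Derivation:
Put-call parity: C - P = S_0 * exp(-qT) - K * exp(-rT).
S_0 * exp(-qT) = 26.6900 * 0.99783654 = 26.63225735
K * exp(-rT) = 23.4200 * 0.99758722 = 23.36349259
C = P + S*exp(-qT) - K*exp(-rT)
C = 0.4751 + 26.63225735 - 23.36349259 = 3.7439


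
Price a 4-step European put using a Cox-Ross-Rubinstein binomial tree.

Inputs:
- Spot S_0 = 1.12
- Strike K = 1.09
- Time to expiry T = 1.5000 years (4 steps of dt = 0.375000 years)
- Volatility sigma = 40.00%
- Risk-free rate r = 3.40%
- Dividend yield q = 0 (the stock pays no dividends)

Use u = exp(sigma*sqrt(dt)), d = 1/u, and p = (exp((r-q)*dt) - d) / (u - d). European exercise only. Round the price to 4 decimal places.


dt = T/N = 0.375000
u = exp(sigma*sqrt(dt)) = 1.277556; d = 1/u = 0.782744
p = (exp((r-q)*dt) - d) / (u - d) = 0.464999
Discount per step: exp(-r*dt) = 0.987331
Stock lattice S(k, i) with i counting down-moves:
  k=0: S(0,0) = 1.1200
  k=1: S(1,0) = 1.4309; S(1,1) = 0.8767
  k=2: S(2,0) = 1.8280; S(2,1) = 1.1200; S(2,2) = 0.6862
  k=3: S(3,0) = 2.3354; S(3,1) = 1.4309; S(3,2) = 0.8767; S(3,3) = 0.5371
  k=4: S(4,0) = 2.9836; S(4,1) = 1.8280; S(4,2) = 1.1200; S(4,3) = 0.6862; S(4,4) = 0.4204
Terminal payoffs V(N, i) = max(K - S_T, 0):
  V(4,0) = 0.000000; V(4,1) = 0.000000; V(4,2) = 0.000000; V(4,3) = 0.403788; V(4,4) = 0.669566
Backward induction: V(k, i) = exp(-r*dt) * [p * V(k+1, i) + (1-p) * V(k+1, i+1)].
  V(3,0) = exp(-r*dt) * [p*0.000000 + (1-p)*0.000000] = 0.000000
  V(3,1) = exp(-r*dt) * [p*0.000000 + (1-p)*0.000000] = 0.000000
  V(3,2) = exp(-r*dt) * [p*0.000000 + (1-p)*0.403788] = 0.213290
  V(3,3) = exp(-r*dt) * [p*0.403788 + (1-p)*0.669566] = 0.539062
  V(2,0) = exp(-r*dt) * [p*0.000000 + (1-p)*0.000000] = 0.000000
  V(2,1) = exp(-r*dt) * [p*0.000000 + (1-p)*0.213290] = 0.112665
  V(2,2) = exp(-r*dt) * [p*0.213290 + (1-p)*0.539062] = 0.382668
  V(1,0) = exp(-r*dt) * [p*0.000000 + (1-p)*0.112665] = 0.059512
  V(1,1) = exp(-r*dt) * [p*0.112665 + (1-p)*0.382668] = 0.253859
  V(0,0) = exp(-r*dt) * [p*0.059512 + (1-p)*0.253859] = 0.161417

Answer: Price = V(0,0) = 0.1614


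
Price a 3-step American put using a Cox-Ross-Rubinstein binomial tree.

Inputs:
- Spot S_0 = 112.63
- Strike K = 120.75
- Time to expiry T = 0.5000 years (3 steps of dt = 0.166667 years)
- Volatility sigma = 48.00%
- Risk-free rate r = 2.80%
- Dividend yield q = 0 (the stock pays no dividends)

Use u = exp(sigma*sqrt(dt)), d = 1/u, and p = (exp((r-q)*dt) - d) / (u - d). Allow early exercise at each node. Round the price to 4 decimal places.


Answer: Price = V(0,0) = 20.1673

Derivation:
dt = T/N = 0.166667
u = exp(sigma*sqrt(dt)) = 1.216477; d = 1/u = 0.822046
p = (exp((r-q)*dt) - d) / (u - d) = 0.463025
Discount per step: exp(-r*dt) = 0.995344
Stock lattice S(k, i) with i counting down-moves:
  k=0: S(0,0) = 112.6300
  k=1: S(1,0) = 137.0118; S(1,1) = 92.5870
  k=2: S(2,0) = 166.6718; S(2,1) = 112.6300; S(2,2) = 76.1108
  k=3: S(3,0) = 202.7524; S(3,1) = 137.0118; S(3,2) = 92.5870; S(3,3) = 62.5665
Terminal payoffs V(N, i) = max(K - S_T, 0):
  V(3,0) = 0.000000; V(3,1) = 0.000000; V(3,2) = 28.162983; V(3,3) = 58.183464
Backward induction: V(k, i) = exp(-r*dt) * [p * V(k+1, i) + (1-p) * V(k+1, i+1)]; then take max(V_cont, immediate exercise) for American.
  V(2,0) = exp(-r*dt) * [p*0.000000 + (1-p)*0.000000] = 0.000000; exercise = 0.000000; V(2,0) = max -> 0.000000
  V(2,1) = exp(-r*dt) * [p*0.000000 + (1-p)*28.162983] = 15.052398; exercise = 8.120000; V(2,1) = max -> 15.052398
  V(2,2) = exp(-r*dt) * [p*28.162983 + (1-p)*58.183464] = 44.077045; exercise = 44.639232; V(2,2) = max -> 44.639232
  V(1,0) = exp(-r*dt) * [p*0.000000 + (1-p)*15.052398] = 8.045124; exercise = 0.000000; V(1,0) = max -> 8.045124
  V(1,1) = exp(-r*dt) * [p*15.052398 + (1-p)*44.639232] = 30.795727; exercise = 28.162983; V(1,1) = max -> 30.795727
  V(0,0) = exp(-r*dt) * [p*8.045124 + (1-p)*30.795727] = 20.167286; exercise = 8.120000; V(0,0) = max -> 20.167286


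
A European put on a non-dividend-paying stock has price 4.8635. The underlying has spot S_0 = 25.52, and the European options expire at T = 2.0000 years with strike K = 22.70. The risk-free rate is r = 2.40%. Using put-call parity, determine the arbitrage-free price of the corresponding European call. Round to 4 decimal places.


Put-call parity: C - P = S_0 * exp(-qT) - K * exp(-rT).
S_0 * exp(-qT) = 25.5200 * 1.00000000 = 25.52000000
K * exp(-rT) = 22.7000 * 0.95313379 = 21.63613697
C = P + S*exp(-qT) - K*exp(-rT)
C = 4.8635 + 25.52000000 - 21.63613697 = 8.7474

Answer: Call price = 8.7474


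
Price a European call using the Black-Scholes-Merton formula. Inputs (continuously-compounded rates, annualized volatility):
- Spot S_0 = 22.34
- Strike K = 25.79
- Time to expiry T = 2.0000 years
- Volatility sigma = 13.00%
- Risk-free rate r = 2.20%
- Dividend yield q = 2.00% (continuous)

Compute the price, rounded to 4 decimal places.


d1 = (ln(S/K) + (r - q + 0.5*sigma^2) * T) / (sigma * sqrt(T)) = -0.66744367
d2 = d1 - sigma * sqrt(T) = -0.85129144
exp(-rT) = 0.95695396; exp(-qT) = 0.96078944
C = S_0 * exp(-qT) * N(d1) - K * exp(-rT) * N(d2)
N(d1) = 0.25224439; N(d2) = 0.19730374
C = 22.3400 * 0.96078944 * 0.25224439 - 25.7900 * 0.95695396 * 0.19730374 = 0.5448

Answer: Price = 0.5448
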